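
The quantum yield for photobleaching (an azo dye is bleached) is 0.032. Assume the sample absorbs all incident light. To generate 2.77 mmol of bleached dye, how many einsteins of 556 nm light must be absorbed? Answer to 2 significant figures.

Product: 2.77 mmol = 0.00277 mol.
Photons that must be absorbed: 0.00277 / 0.032 = 0.08656 mol.

0.087 einstein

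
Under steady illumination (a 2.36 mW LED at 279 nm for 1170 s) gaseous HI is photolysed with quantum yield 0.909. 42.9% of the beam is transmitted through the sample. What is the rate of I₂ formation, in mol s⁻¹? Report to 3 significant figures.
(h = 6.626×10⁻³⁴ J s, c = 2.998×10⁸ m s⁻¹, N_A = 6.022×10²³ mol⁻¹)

2.86×10⁻⁹ mol s⁻¹

Photon energy at 279 nm: hc/λ = (6.626×10⁻³⁴)(2.998×10⁸)/(279×10⁻⁹) = 7.120×10⁻¹⁹ J.
Energy delivered: (2.36 mW)(1170 s) = 2.761 J.
Photons incident: 2.761 / 7.120×10⁻¹⁹ = 3.878×10¹⁸, i.e. 3.878×10¹⁸/6.022×10²³ = 6.440×10⁻⁶ mol.
Fraction absorbed: 1 − 42.9/100 = 0.5710.
Photons absorbed: 0.5710 × 6.440×10⁻⁶ = 3.677×10⁻⁶ mol.
Product formed: 0.909 × 3.677×10⁻⁶ = 3.342×10⁻⁶ mol.
Rate: 3.342×10⁻⁶ / 1170 s = 2.86×10⁻⁹ mol s⁻¹.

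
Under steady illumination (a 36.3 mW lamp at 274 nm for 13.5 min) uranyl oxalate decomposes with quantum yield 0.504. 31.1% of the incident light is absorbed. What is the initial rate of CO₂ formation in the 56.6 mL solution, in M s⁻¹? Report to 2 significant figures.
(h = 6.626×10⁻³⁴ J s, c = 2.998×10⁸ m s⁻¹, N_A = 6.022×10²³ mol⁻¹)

Photon energy at 274 nm: hc/λ = (6.626×10⁻³⁴)(2.998×10⁸)/(274×10⁻⁹) = 7.250×10⁻¹⁹ J.
Energy delivered: (36.3 mW)(810 s) = 29.40 J.
Photons incident: 29.40 / 7.250×10⁻¹⁹ = 4.055×10¹⁹, i.e. 4.055×10¹⁹/6.022×10²³ = 6.734×10⁻⁵ mol.
Photons absorbed: 0.311 × 6.734×10⁻⁵ = 2.094×10⁻⁵ mol.
Product formed: 0.504 × 2.094×10⁻⁵ = 1.055×10⁻⁵ mol.
Rate: 1.055×10⁻⁵ mol / (810 s × 0.0566 L) = 2.3×10⁻⁷ M s⁻¹.

2.3×10⁻⁷ M s⁻¹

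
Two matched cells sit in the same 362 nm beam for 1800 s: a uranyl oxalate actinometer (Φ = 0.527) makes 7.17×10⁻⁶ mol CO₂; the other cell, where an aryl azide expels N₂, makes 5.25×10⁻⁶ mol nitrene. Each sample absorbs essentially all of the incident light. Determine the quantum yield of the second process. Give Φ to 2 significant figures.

Φ = 0.39

Photons absorbed by the actinometer: 7.17×10⁻⁶ / 0.527 = 1.361×10⁻⁵ mol.
Φ(unknown) = 5.25×10⁻⁶ / 1.361×10⁻⁵ = 0.39.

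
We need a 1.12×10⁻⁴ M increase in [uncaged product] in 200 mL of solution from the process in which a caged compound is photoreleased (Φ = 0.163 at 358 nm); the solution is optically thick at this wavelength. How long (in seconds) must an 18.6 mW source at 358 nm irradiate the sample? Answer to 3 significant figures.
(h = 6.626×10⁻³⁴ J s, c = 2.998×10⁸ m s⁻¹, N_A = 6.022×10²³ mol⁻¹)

t ≈ 2470 s

Product: (1.12×10⁻⁴ M)(0.2 L) = 2.240×10⁻⁵ mol.
Photons that must be absorbed: 2.240×10⁻⁵ / 0.163 = 1.374×10⁻⁴ mol.
Photon energy: hc/λ = 5.549×10⁻¹⁹ J; per mole, 3.342×10⁵ J mol⁻¹.
Energy required: 1.374×10⁻⁴ × 3.342×10⁵ = 45.92 J.
Time: 45.92 J / 0.0186 W = 2470 s.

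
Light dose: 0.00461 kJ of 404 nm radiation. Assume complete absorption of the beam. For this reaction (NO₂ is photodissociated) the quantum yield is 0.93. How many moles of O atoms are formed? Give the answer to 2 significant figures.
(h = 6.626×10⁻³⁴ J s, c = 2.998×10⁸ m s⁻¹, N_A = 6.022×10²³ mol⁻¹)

Photon energy at 404 nm: hc/λ = (6.626×10⁻³⁴)(2.998×10⁸)/(404×10⁻⁹) = 4.917×10⁻¹⁹ J.
Incident energy: 0.00461 kJ = 4.61 J.
Photons incident: 4.61 / 4.917×10⁻¹⁹ = 9.376×10¹⁸, i.e. 9.376×10¹⁸/6.022×10²³ = 1.557×10⁻⁵ mol.
Product: Φ × n_abs = 0.93 × 1.557×10⁻⁵ = 1.448×10⁻⁵ mol.

1.4×10⁻⁵ mol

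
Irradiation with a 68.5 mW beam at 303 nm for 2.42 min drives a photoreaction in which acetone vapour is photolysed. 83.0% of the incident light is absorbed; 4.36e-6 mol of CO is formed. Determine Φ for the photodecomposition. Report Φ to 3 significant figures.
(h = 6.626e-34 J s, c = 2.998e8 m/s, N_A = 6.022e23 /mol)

Φ = 0.209

Photon energy at 303 nm: hc/λ = (6.626e-34)(2.998e8)/(303e-9) = 6.556e-19 J.
Energy delivered: (68.5 mW)(145.2 s) = 9.946 J.
Photons incident: 9.946 / 6.556e-19 = 1.517e19, i.e. 1.517e19/6.022e23 = 2.519e-5 mol.
Photons absorbed: 0.830 × 2.519e-5 = 2.091e-5 mol.
Φ = 4.36e-6 mol / 2.091e-5 mol photons = 0.209.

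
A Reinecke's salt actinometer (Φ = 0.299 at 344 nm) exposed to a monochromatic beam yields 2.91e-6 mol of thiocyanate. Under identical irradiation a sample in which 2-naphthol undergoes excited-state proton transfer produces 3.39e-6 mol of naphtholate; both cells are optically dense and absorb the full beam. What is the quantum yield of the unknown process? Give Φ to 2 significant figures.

Φ = 0.35

Photons absorbed by the actinometer: 2.91e-6 / 0.299 = 9.732e-6 mol.
Φ(unknown) = 3.39e-6 / 9.732e-6 = 0.35.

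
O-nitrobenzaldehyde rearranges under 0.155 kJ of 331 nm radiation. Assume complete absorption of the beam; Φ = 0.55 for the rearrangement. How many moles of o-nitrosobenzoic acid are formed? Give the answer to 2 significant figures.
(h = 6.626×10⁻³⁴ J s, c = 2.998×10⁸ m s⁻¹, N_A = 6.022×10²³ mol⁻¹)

2.4×10⁻⁴ mol

Photon energy at 331 nm: hc/λ = (6.626×10⁻³⁴)(2.998×10⁸)/(331×10⁻⁹) = 6.001×10⁻¹⁹ J.
Incident energy: 0.155 kJ = 155 J.
Photons incident: 155 / 6.001×10⁻¹⁹ = 2.583×10²⁰, i.e. 2.583×10²⁰/6.022×10²³ = 4.289×10⁻⁴ mol.
Product: Φ × n_abs = 0.55 × 4.289×10⁻⁴ = 2.359×10⁻⁴ mol.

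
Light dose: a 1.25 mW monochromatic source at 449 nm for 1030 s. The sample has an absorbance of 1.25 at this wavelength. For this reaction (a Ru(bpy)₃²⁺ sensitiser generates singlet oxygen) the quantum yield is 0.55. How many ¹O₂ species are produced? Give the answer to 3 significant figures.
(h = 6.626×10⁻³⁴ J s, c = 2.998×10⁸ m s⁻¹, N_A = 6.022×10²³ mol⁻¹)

Photon energy at 449 nm: hc/λ = (6.626×10⁻³⁴)(2.998×10⁸)/(449×10⁻⁹) = 4.424×10⁻¹⁹ J.
Energy delivered: (1.25 mW)(1030 s) = 1.288 J.
Photons incident: 1.288 / 4.424×10⁻¹⁹ = 2.911×10¹⁸, i.e. 2.911×10¹⁸/6.022×10²³ = 4.834×10⁻⁶ mol.
Fraction absorbed: 1 − 10^(−1.25) = 0.9438.
Photons absorbed: 0.9438 × 4.834×10⁻⁶ = 4.562×10⁻⁶ mol.
Product: Φ × n_abs = 0.55 × 4.562×10⁻⁶ = 2.509×10⁻⁶ mol.
As a count: 2.509×10⁻⁶ × 6.022×10²³ = 1.51×10¹⁸.

1.51×10¹⁸ species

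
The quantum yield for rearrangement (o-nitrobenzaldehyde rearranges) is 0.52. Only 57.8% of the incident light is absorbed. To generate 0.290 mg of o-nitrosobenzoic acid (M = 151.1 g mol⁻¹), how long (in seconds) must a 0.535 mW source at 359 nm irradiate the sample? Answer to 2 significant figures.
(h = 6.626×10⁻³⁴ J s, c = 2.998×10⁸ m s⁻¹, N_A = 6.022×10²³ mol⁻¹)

t ≈ 4000 s

Product: 0.290 mg / 151.1 g mol⁻¹ = 1.919×10⁻⁶ mol.
Photons that must be absorbed: 1.919×10⁻⁶ / 0.52 = 3.690×10⁻⁶ mol.
Incident photons needed: 3.690×10⁻⁶ / 0.578 = 6.384×10⁻⁶ mol.
Photon energy: hc/λ = 5.533×10⁻¹⁹ J; per mole, 3.332×10⁵ J mol⁻¹.
Energy required: 6.384×10⁻⁶ × 3.332×10⁵ = 2.127 J.
Time: 2.127 J / 0.000535 W = 4000 s.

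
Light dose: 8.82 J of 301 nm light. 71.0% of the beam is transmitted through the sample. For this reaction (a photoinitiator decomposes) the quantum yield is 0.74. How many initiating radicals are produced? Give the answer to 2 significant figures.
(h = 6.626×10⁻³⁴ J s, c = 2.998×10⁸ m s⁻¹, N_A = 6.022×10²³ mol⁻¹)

Photon energy at 301 nm: hc/λ = (6.626×10⁻³⁴)(2.998×10⁸)/(301×10⁻⁹) = 6.600×10⁻¹⁹ J.
Photons incident: 8.82 / 6.600×10⁻¹⁹ = 1.336×10¹⁹, i.e. 1.336×10¹⁹/6.022×10²³ = 2.219×10⁻⁵ mol.
Fraction absorbed: 1 − 71.0/100 = 0.2900.
Photons absorbed: 0.2900 × 2.219×10⁻⁵ = 6.435×10⁻⁶ mol.
Product: Φ × n_abs = 0.74 × 6.435×10⁻⁶ = 4.762×10⁻⁶ mol.
As a count: 4.762×10⁻⁶ × 6.022×10²³ = 2.9×10¹⁸.

2.9×10¹⁸ initiating radicals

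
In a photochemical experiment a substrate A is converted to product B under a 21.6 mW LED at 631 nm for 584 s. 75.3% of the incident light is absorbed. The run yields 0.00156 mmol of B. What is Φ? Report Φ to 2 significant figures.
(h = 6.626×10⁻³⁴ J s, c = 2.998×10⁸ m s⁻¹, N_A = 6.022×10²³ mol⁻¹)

Product: 0.00156 mmol = 1.56×10⁻⁶ mol.
Photon energy at 631 nm: hc/λ = (6.626×10⁻³⁴)(2.998×10⁸)/(631×10⁻⁹) = 3.148×10⁻¹⁹ J.
Energy delivered: (21.6 mW)(584 s) = 12.61 J.
Photons incident: 12.61 / 3.148×10⁻¹⁹ = 4.006×10¹⁹, i.e. 4.006×10¹⁹/6.022×10²³ = 6.652×10⁻⁵ mol.
Photons absorbed: 0.753 × 6.652×10⁻⁵ = 5.009×10⁻⁵ mol.
Φ = 1.56×10⁻⁶ mol / 5.009×10⁻⁵ mol photons = 0.031.

Φ = 0.031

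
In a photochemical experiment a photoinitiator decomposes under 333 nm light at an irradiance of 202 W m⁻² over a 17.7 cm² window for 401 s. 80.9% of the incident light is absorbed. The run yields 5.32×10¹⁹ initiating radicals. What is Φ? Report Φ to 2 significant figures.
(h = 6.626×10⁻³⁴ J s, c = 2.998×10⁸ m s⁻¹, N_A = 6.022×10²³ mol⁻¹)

Product: 5.32×10¹⁹ / 6.022×10²³ = 8.834×10⁻⁵ mol.
Photon energy at 333 nm: hc/λ = (6.626×10⁻³⁴)(2.998×10⁸)/(333×10⁻⁹) = 5.965×10⁻¹⁹ J.
Energy delivered: (202 W m⁻²)(17.7×10⁻⁴ m²)(401 s) = 143.4 J.
Photons incident: 143.4 / 5.965×10⁻¹⁹ = 2.404×10²⁰, i.e. 2.404×10²⁰/6.022×10²³ = 3.992×10⁻⁴ mol.
Photons absorbed: 0.809 × 3.992×10⁻⁴ = 3.230×10⁻⁴ mol.
Φ = 8.834×10⁻⁵ mol / 3.230×10⁻⁴ mol photons = 0.27.

Φ = 0.27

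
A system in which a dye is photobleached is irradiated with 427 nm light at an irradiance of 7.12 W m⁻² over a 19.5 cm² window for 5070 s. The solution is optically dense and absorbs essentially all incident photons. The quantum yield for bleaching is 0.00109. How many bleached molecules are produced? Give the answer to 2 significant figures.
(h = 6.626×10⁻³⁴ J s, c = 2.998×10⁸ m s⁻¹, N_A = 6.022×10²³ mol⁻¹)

Photon energy at 427 nm: hc/λ = (6.626×10⁻³⁴)(2.998×10⁸)/(427×10⁻⁹) = 4.652×10⁻¹⁹ J.
Energy delivered: (7.12 W m⁻²)(19.5×10⁻⁴ m²)(5070 s) = 70.39 J.
Photons incident: 70.39 / 4.652×10⁻¹⁹ = 1.513×10²⁰, i.e. 1.513×10²⁰/6.022×10²³ = 2.512×10⁻⁴ mol.
Product: Φ × n_abs = 0.00109 × 2.512×10⁻⁴ = 2.738×10⁻⁷ mol.
As a count: 2.738×10⁻⁷ × 6.022×10²³ = 1.6×10¹⁷.

1.6×10¹⁷ bleached molecules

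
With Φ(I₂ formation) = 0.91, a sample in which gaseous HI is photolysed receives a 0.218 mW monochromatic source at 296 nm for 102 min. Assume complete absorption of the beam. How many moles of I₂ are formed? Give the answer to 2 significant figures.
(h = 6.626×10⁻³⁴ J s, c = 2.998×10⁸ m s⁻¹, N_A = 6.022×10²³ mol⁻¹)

3.0×10⁻⁶ mol

Photon energy at 296 nm: hc/λ = (6.626×10⁻³⁴)(2.998×10⁸)/(296×10⁻⁹) = 6.711×10⁻¹⁹ J.
Energy delivered: (0.218 mW)(6120 s) = 1.334 J.
Photons incident: 1.334 / 6.711×10⁻¹⁹ = 1.988×10¹⁸, i.e. 1.988×10¹⁸/6.022×10²³ = 3.301×10⁻⁶ mol.
Product: Φ × n_abs = 0.91 × 3.301×10⁻⁶ = 3.004×10⁻⁶ mol.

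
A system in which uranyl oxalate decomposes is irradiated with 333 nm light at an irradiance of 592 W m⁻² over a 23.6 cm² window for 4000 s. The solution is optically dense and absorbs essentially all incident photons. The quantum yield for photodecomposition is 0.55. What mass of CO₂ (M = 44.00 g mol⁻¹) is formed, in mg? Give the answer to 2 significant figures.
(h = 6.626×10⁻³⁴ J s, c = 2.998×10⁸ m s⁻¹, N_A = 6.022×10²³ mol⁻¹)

Photon energy at 333 nm: hc/λ = (6.626×10⁻³⁴)(2.998×10⁸)/(333×10⁻⁹) = 5.965×10⁻¹⁹ J.
Energy delivered: (592 W m⁻²)(23.6×10⁻⁴ m²)(4000 s) = 5588 J.
Photons incident: 5588 / 5.965×10⁻¹⁹ = 9.368×10²¹, i.e. 9.368×10²¹/6.022×10²³ = 0.01556 mol.
Product: Φ × n_abs = 0.55 × 0.01556 = 0.008558 mol.
Mass: 0.008558 × 44.00 = 0.3766 g = 380 mg.

380 mg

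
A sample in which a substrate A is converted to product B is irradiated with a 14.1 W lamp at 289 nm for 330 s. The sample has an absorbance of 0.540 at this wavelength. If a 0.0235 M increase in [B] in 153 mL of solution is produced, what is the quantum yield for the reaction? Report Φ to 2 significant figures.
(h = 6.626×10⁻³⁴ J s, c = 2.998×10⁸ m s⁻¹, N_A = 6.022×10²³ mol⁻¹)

Product: (0.0235 M)(0.153 L) = 0.003595 mol.
Photon energy at 289 nm: hc/λ = (6.626×10⁻³⁴)(2.998×10⁸)/(289×10⁻⁹) = 6.874×10⁻¹⁹ J.
Energy delivered: (14.1 W)(330 s) = 4653 J.
Photons incident: 4653 / 6.874×10⁻¹⁹ = 6.769×10²¹, i.e. 6.769×10²¹/6.022×10²³ = 0.01124 mol.
Fraction absorbed: 1 − 10^(−0.540) = 0.7116.
Photons absorbed: 0.7116 × 0.01124 = 0.007998 mol.
Φ = 0.003595 mol / 0.007998 mol photons = 0.45.

Φ = 0.45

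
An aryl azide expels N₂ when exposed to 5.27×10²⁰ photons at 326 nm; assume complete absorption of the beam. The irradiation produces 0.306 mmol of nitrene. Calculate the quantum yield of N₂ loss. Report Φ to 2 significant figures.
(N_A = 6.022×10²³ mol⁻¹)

Product: 0.306 mmol = 3.06×10⁻⁴ mol.
Moles of photons: 5.27×10²⁰ / 6.022×10²³ = 8.751×10⁻⁴ mol.
Φ = 3.06×10⁻⁴ mol / 8.751×10⁻⁴ mol photons = 0.35.

Φ = 0.35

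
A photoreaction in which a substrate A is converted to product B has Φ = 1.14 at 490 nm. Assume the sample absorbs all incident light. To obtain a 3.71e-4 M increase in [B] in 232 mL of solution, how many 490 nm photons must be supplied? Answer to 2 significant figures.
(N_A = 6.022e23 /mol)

Product: (3.71e-4 M)(0.232 L) = 8.607e-5 mol.
Photons that must be absorbed: 8.607e-5 / 1.14 = 7.550e-5 mol.
Photon count: 7.550e-5 × 6.022e23 = 4.5e19.

4.5e19 photons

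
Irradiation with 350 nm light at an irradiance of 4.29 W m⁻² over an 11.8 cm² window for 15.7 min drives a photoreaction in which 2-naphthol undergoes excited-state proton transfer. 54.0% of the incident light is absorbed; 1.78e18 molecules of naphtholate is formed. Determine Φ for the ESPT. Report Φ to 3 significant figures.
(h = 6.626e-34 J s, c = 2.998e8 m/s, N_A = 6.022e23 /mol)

Φ = 0.392

Product: 1.78e18 / 6.022e23 = 2.956e-6 mol.
Photon energy at 350 nm: hc/λ = (6.626e-34)(2.998e8)/(350e-9) = 5.676e-19 J.
Energy delivered: (4.29 W m⁻²)(11.8e-4 m²)(942 s) = 4.769 J.
Photons incident: 4.769 / 5.676e-19 = 8.402e18, i.e. 8.402e18/6.022e23 = 1.395e-5 mol.
Photons absorbed: 0.540 × 1.395e-5 = 7.533e-6 mol.
Φ = 2.956e-6 mol / 7.533e-6 mol photons = 0.392.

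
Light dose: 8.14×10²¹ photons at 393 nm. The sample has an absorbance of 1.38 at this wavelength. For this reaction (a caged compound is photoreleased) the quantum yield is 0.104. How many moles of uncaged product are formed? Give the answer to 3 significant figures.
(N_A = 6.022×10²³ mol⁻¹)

Moles of photons: 8.14×10²¹ / 6.022×10²³ = 0.01352 mol.
Fraction absorbed: 1 − 10^(−1.38) = 0.9583.
Photons absorbed: 0.9583 × 0.01352 = 0.01296 mol.
Product: Φ × n_abs = 0.104 × 0.01296 = 0.001348 mol.

0.00135 mol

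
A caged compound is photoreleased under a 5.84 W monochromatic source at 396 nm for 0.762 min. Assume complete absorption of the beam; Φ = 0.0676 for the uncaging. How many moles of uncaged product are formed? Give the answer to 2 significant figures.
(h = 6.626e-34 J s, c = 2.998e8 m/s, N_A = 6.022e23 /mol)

Photon energy at 396 nm: hc/λ = (6.626e-34)(2.998e8)/(396e-9) = 5.016e-19 J.
Energy delivered: (5.84 W)(45.72 s) = 267.0 J.
Photons incident: 267.0 / 5.016e-19 = 5.323e20, i.e. 5.323e20/6.022e23 = 8.839e-4 mol.
Product: Φ × n_abs = 0.0676 × 8.839e-4 = 5.975e-5 mol.

6.0e-5 mol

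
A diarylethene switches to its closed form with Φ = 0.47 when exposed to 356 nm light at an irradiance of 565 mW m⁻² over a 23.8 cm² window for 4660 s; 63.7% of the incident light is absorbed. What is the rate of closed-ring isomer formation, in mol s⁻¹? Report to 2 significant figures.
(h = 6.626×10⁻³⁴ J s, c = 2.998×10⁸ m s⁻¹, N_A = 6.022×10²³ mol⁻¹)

1.2×10⁻⁹ mol s⁻¹

Photon energy at 356 nm: hc/λ = (6.626×10⁻³⁴)(2.998×10⁸)/(356×10⁻⁹) = 5.580×10⁻¹⁹ J.
Energy delivered: (565 mW m⁻²)(23.8×10⁻⁴ m²)(4660 s) = 6.266 J.
Photons incident: 6.266 / 5.580×10⁻¹⁹ = 1.123×10¹⁹, i.e. 1.123×10¹⁹/6.022×10²³ = 1.865×10⁻⁵ mol.
Photons absorbed: 0.637 × 1.865×10⁻⁵ = 1.188×10⁻⁵ mol.
Product formed: 0.47 × 1.188×10⁻⁵ = 5.584×10⁻⁶ mol.
Rate: 5.584×10⁻⁶ / 4660 s = 1.2×10⁻⁹ mol s⁻¹.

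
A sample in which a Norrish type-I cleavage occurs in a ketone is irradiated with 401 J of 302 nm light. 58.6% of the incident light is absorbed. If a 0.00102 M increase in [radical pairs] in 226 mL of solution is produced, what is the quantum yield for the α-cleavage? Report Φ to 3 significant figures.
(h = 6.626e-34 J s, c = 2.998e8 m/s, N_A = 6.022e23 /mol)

Φ = 0.389

Product: (0.00102 M)(0.226 L) = 2.305e-4 mol.
Photon energy at 302 nm: hc/λ = (6.626e-34)(2.998e8)/(302e-9) = 6.578e-19 J.
Photons incident: 401 / 6.578e-19 = 6.096e20, i.e. 6.096e20/6.022e23 = 0.001012 mol.
Photons absorbed: 0.586 × 0.001012 = 5.930e-4 mol.
Φ = 2.305e-4 mol / 5.930e-4 mol photons = 0.389.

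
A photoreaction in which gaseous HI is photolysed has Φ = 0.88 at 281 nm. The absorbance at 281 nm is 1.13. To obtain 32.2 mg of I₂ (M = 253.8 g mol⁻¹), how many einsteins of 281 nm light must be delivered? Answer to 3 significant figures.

Product: 32.2 mg / 253.8 g mol⁻¹ = 1.269×10⁻⁴ mol.
Photons that must be absorbed: 1.269×10⁻⁴ / 0.88 = 1.442×10⁻⁴ mol.
Fraction absorbed: 1 − 10^(−1.13) = 0.9259.
Incident photons needed: 1.442×10⁻⁴ / 0.9259 = 1.557×10⁻⁴ mol.

1.56×10⁻⁴ einstein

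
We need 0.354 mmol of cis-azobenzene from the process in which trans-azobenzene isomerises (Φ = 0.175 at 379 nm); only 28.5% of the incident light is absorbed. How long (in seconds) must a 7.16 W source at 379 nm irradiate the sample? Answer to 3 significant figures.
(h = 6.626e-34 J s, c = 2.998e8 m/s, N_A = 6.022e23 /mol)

Product: 0.354 mmol = 3.54e-4 mol.
Photons that must be absorbed: 3.54e-4 / 0.175 = 0.002023 mol.
Incident photons needed: 0.002023 / 0.285 = 0.007098 mol.
Photon energy: hc/λ = 5.241e-19 J; per mole, 3.156e5 J mol⁻¹.
Energy required: 0.007098 × 3.156e5 = 2240 J.
Time: 2240 J / 7.16 W = 313 s.

t ≈ 313 s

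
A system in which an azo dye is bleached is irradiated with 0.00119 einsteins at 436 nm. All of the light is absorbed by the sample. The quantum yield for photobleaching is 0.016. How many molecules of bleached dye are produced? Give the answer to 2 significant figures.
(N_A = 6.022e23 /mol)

1.1e19 molecules

Product: Φ × n_abs = 0.016 × 0.00119 = 1.904e-5 mol.
As a count: 1.904e-5 × 6.022e23 = 1.1e19.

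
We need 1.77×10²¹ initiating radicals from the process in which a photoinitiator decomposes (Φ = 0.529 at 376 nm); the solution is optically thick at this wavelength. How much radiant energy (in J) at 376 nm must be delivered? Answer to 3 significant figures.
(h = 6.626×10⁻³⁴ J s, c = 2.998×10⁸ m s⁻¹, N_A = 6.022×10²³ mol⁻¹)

Product: 1.77×10²¹ / 6.022×10²³ = 0.002939 mol.
Photons that must be absorbed: 0.002939 / 0.529 = 0.005556 mol.
Photon energy: hc/λ = 5.283×10⁻¹⁹ J; per mole, 3.181×10⁵ J mol⁻¹.
Energy required: 0.005556 × 3.181×10⁵ = 1770 J.

1770 J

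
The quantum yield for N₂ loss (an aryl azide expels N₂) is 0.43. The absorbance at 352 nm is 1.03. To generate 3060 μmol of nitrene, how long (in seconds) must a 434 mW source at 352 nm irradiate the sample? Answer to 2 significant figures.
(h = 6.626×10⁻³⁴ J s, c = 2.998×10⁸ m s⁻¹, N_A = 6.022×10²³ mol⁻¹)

t ≈ 6100 s

Product: 3060 μmol = 0.00306 mol.
Photons that must be absorbed: 0.00306 / 0.43 = 0.007116 mol.
Fraction absorbed: 1 − 10^(−1.03) = 0.9067.
Incident photons needed: 0.007116 / 0.9067 = 0.007848 mol.
Photon energy: hc/λ = 5.643×10⁻¹⁹ J; per mole, 3.398×10⁵ J mol⁻¹.
Energy required: 0.007848 × 3.398×10⁵ = 2667 J.
Time: 2667 J / 0.434 W = 6100 s.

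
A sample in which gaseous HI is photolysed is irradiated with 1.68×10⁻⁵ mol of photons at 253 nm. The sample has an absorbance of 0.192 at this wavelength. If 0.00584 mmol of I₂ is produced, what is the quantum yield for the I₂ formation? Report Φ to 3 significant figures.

Φ = 0.973

Product: 0.00584 mmol = 5.84×10⁻⁶ mol.
Fraction absorbed: 1 − 10^(−0.192) = 0.3573.
Photons absorbed: 0.3573 × 1.68×10⁻⁵ = 6.003×10⁻⁶ mol.
Φ = 5.84×10⁻⁶ mol / 6.003×10⁻⁶ mol photons = 0.973.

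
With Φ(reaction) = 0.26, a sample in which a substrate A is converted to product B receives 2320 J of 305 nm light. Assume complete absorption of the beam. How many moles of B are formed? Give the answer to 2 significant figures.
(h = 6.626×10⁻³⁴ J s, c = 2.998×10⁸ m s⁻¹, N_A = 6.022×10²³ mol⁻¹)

0.0015 mol

Photon energy at 305 nm: hc/λ = (6.626×10⁻³⁴)(2.998×10⁸)/(305×10⁻⁹) = 6.513×10⁻¹⁹ J.
Photons incident: 2320 / 6.513×10⁻¹⁹ = 3.562×10²¹, i.e. 3.562×10²¹/6.022×10²³ = 0.005915 mol.
Product: Φ × n_abs = 0.26 × 0.005915 = 0.001538 mol.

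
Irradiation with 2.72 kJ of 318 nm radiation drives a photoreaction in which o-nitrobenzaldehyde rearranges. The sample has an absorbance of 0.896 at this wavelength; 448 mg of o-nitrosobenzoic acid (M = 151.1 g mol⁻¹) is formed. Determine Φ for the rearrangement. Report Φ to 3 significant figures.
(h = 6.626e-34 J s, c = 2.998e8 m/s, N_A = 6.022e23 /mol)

Product: 448 mg / 151.1 g mol⁻¹ = 0.002965 mol.
Photon energy at 318 nm: hc/λ = (6.626e-34)(2.998e8)/(318e-9) = 6.247e-19 J.
Incident energy: 2.72 kJ = 2720 J.
Photons incident: 2720 / 6.247e-19 = 4.354e21, i.e. 4.354e21/6.022e23 = 0.007230 mol.
Fraction absorbed: 1 − 10^(−0.896) = 0.8729.
Photons absorbed: 0.8729 × 0.007230 = 0.006311 mol.
Φ = 0.002965 mol / 0.006311 mol photons = 0.470.

Φ = 0.470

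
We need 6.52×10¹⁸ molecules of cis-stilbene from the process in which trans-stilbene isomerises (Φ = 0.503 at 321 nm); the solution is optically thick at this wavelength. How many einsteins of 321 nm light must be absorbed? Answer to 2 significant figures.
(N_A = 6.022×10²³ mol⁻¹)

Product: 6.52×10¹⁸ / 6.022×10²³ = 1.083×10⁻⁵ mol.
Photons that must be absorbed: 1.083×10⁻⁵ / 0.503 = 2.153×10⁻⁵ mol.

2.2×10⁻⁵ einstein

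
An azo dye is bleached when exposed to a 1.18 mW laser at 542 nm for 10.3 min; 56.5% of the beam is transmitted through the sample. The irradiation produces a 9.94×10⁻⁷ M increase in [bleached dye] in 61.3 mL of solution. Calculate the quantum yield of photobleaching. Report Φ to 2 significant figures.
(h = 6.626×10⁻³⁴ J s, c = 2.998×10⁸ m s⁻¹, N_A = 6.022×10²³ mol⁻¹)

Product: (9.94×10⁻⁷ M)(0.0613 L) = 6.093×10⁻⁸ mol.
Photon energy at 542 nm: hc/λ = (6.626×10⁻³⁴)(2.998×10⁸)/(542×10⁻⁹) = 3.665×10⁻¹⁹ J.
Energy delivered: (1.18 mW)(618 s) = 0.7292 J.
Photons incident: 0.7292 / 3.665×10⁻¹⁹ = 1.990×10¹⁸, i.e. 1.990×10¹⁸/6.022×10²³ = 3.305×10⁻⁶ mol.
Fraction absorbed: 1 − 56.5/100 = 0.4350.
Photons absorbed: 0.4350 × 3.305×10⁻⁶ = 1.438×10⁻⁶ mol.
Φ = 6.093×10⁻⁸ mol / 1.438×10⁻⁶ mol photons = 0.042.

Φ = 0.042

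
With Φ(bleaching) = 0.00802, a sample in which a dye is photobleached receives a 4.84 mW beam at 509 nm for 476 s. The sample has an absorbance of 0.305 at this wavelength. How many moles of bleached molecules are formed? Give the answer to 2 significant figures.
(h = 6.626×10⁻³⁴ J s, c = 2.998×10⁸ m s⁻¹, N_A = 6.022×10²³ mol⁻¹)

4.0×10⁻⁸ mol

Photon energy at 509 nm: hc/λ = (6.626×10⁻³⁴)(2.998×10⁸)/(509×10⁻⁹) = 3.903×10⁻¹⁹ J.
Energy delivered: (4.84 mW)(476 s) = 2.304 J.
Photons incident: 2.304 / 3.903×10⁻¹⁹ = 5.903×10¹⁸, i.e. 5.903×10¹⁸/6.022×10²³ = 9.802×10⁻⁶ mol.
Fraction absorbed: 1 − 10^(−0.305) = 0.5045.
Photons absorbed: 0.5045 × 9.802×10⁻⁶ = 4.945×10⁻⁶ mol.
Product: Φ × n_abs = 0.00802 × 4.945×10⁻⁶ = 3.966×10⁻⁸ mol.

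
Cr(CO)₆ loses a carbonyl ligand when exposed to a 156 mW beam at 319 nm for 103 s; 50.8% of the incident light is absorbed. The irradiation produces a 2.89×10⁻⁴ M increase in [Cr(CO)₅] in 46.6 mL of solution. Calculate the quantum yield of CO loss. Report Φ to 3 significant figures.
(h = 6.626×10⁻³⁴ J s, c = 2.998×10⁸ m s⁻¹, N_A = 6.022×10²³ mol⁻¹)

Φ = 0.619

Product: (2.89×10⁻⁴ M)(0.0466 L) = 1.347×10⁻⁵ mol.
Photon energy at 319 nm: hc/λ = (6.626×10⁻³⁴)(2.998×10⁸)/(319×10⁻⁹) = 6.227×10⁻¹⁹ J.
Energy delivered: (156 mW)(103 s) = 16.07 J.
Photons incident: 16.07 / 6.227×10⁻¹⁹ = 2.581×10¹⁹, i.e. 2.581×10¹⁹/6.022×10²³ = 4.286×10⁻⁵ mol.
Photons absorbed: 0.508 × 4.286×10⁻⁵ = 2.177×10⁻⁵ mol.
Φ = 1.347×10⁻⁵ mol / 2.177×10⁻⁵ mol photons = 0.619.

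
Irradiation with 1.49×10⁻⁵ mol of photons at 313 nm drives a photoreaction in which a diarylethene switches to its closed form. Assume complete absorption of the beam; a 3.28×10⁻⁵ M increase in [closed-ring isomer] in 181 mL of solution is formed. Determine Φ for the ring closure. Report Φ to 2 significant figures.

Product: (3.28×10⁻⁵ M)(0.181 L) = 5.937×10⁻⁶ mol.
Φ = 5.937×10⁻⁶ mol / 1.49×10⁻⁵ mol photons = 0.40.

Φ = 0.40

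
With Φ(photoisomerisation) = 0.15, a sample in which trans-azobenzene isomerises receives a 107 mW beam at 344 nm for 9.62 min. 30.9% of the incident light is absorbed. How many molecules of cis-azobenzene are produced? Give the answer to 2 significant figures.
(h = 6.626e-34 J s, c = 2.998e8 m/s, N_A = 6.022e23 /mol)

5.0e18 molecules

Photon energy at 344 nm: hc/λ = (6.626e-34)(2.998e8)/(344e-9) = 5.775e-19 J.
Energy delivered: (107 mW)(577.2 s) = 61.76 J.
Photons incident: 61.76 / 5.775e-19 = 1.069e20, i.e. 1.069e20/6.022e23 = 1.775e-4 mol.
Photons absorbed: 0.309 × 1.775e-4 = 5.485e-5 mol.
Product: Φ × n_abs = 0.15 × 5.485e-5 = 8.227e-6 mol.
As a count: 8.227e-6 × 6.022e23 = 5.0e18.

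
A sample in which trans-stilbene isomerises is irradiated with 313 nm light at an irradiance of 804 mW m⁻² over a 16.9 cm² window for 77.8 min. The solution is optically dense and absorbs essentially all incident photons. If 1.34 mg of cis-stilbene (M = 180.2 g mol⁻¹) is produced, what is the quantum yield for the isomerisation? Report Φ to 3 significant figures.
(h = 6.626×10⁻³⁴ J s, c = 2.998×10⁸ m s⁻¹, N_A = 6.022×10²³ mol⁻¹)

Φ = 0.448

Product: 1.34 mg / 180.2 g mol⁻¹ = 7.436×10⁻⁶ mol.
Photon energy at 313 nm: hc/λ = (6.626×10⁻³⁴)(2.998×10⁸)/(313×10⁻⁹) = 6.347×10⁻¹⁹ J.
Energy delivered: (804 mW m⁻²)(16.9×10⁻⁴ m²)(4668 s) = 6.343 J.
Photons incident: 6.343 / 6.347×10⁻¹⁹ = 9.994×10¹⁸, i.e. 9.994×10¹⁸/6.022×10²³ = 1.660×10⁻⁵ mol.
Φ = 7.436×10⁻⁶ mol / 1.660×10⁻⁵ mol photons = 0.448.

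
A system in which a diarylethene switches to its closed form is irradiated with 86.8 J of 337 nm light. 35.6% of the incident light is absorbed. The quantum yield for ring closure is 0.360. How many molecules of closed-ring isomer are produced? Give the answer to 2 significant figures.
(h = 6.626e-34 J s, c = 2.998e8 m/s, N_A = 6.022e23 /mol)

1.9e19 molecules

Photon energy at 337 nm: hc/λ = (6.626e-34)(2.998e8)/(337e-9) = 5.895e-19 J.
Photons incident: 86.8 / 5.895e-19 = 1.472e20, i.e. 1.472e20/6.022e23 = 2.444e-4 mol.
Photons absorbed: 0.356 × 2.444e-4 = 8.701e-5 mol.
Product: Φ × n_abs = 0.360 × 8.701e-5 = 3.132e-5 mol.
As a count: 3.132e-5 × 6.022e23 = 1.9e19.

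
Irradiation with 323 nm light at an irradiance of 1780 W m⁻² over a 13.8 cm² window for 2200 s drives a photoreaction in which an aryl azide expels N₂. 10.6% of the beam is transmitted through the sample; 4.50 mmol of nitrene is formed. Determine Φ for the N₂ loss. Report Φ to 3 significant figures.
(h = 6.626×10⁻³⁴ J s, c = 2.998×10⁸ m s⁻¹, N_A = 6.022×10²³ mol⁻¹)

Φ = 0.345

Product: 4.50 mmol = 0.00450 mol.
Photon energy at 323 nm: hc/λ = (6.626×10⁻³⁴)(2.998×10⁸)/(323×10⁻⁹) = 6.150×10⁻¹⁹ J.
Energy delivered: (1780 W m⁻²)(13.8×10⁻⁴ m²)(2200 s) = 5404 J.
Photons incident: 5404 / 6.150×10⁻¹⁹ = 8.787×10²¹, i.e. 8.787×10²¹/6.022×10²³ = 0.01459 mol.
Fraction absorbed: 1 − 10.6/100 = 0.8940.
Photons absorbed: 0.8940 × 0.01459 = 0.01304 mol.
Φ = 0.00450 mol / 0.01304 mol photons = 0.345.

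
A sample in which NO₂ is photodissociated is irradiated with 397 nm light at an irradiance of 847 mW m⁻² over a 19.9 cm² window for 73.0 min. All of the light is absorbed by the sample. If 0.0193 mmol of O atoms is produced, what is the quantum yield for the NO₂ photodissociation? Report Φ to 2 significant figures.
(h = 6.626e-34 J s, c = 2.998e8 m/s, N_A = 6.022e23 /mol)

Φ = 0.79

Product: 0.0193 mmol = 1.93e-5 mol.
Photon energy at 397 nm: hc/λ = (6.626e-34)(2.998e8)/(397e-9) = 5.004e-19 J.
Energy delivered: (847 mW m⁻²)(19.9e-4 m²)(4380 s) = 7.383 J.
Photons incident: 7.383 / 5.004e-19 = 1.475e19, i.e. 1.475e19/6.022e23 = 2.449e-5 mol.
Φ = 1.93e-5 mol / 2.449e-5 mol photons = 0.79.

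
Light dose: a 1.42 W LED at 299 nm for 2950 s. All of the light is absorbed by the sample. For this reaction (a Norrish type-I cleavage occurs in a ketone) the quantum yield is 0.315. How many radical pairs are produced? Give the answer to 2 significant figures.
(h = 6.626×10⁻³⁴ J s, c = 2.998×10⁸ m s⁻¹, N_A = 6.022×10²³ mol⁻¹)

Photon energy at 299 nm: hc/λ = (6.626×10⁻³⁴)(2.998×10⁸)/(299×10⁻⁹) = 6.644×10⁻¹⁹ J.
Energy delivered: (1.42 W)(2950 s) = 4189 J.
Photons incident: 4189 / 6.644×10⁻¹⁹ = 6.305×10²¹, i.e. 6.305×10²¹/6.022×10²³ = 0.01047 mol.
Product: Φ × n_abs = 0.315 × 0.01047 = 0.003298 mol.
As a count: 0.003298 × 6.022×10²³ = 2.0×10²¹.

2.0×10²¹ radical pairs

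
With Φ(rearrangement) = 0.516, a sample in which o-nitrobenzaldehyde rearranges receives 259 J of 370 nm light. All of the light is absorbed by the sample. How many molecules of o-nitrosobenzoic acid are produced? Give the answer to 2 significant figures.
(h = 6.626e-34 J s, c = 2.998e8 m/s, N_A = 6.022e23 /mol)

2.5e20 molecules

Photon energy at 370 nm: hc/λ = (6.626e-34)(2.998e8)/(370e-9) = 5.369e-19 J.
Photons incident: 259 / 5.369e-19 = 4.824e20, i.e. 4.824e20/6.022e23 = 8.011e-4 mol.
Product: Φ × n_abs = 0.516 × 8.011e-4 = 4.134e-4 mol.
As a count: 4.134e-4 × 6.022e23 = 2.5e20.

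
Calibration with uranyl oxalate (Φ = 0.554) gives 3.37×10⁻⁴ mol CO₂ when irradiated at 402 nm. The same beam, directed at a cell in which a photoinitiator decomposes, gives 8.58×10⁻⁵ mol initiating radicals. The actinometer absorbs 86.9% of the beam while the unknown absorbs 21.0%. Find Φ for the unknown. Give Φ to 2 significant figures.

Φ = 0.58

Photons absorbed by the actinometer: 3.37×10⁻⁴ / 0.554 = 6.083×10⁻⁴ mol.
Incident flux: 6.083×10⁻⁴ / 0.869 = 7.000×10⁻⁴ einstein.
Absorbed by unknown: 0.210 × 7.000×10⁻⁴ = 1.470×10⁻⁴ mol.
Φ(unknown) = 8.58×10⁻⁵ / 1.470×10⁻⁴ = 0.58.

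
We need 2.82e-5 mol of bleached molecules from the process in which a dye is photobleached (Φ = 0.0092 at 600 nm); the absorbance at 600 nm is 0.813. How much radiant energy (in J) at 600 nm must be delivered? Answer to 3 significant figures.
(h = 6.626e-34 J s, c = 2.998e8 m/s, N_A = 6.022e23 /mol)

Photons that must be absorbed: 2.82e-5 / 0.0092 = 0.003065 mol.
Fraction absorbed: 1 − 10^(−0.813) = 0.8462.
Incident photons needed: 0.003065 / 0.8462 = 0.003622 mol.
Photon energy: hc/λ = 3.311e-19 J; per mole, 1.994e5 J mol⁻¹.
Energy required: 0.003622 × 1.994e5 = 722 J.

722 J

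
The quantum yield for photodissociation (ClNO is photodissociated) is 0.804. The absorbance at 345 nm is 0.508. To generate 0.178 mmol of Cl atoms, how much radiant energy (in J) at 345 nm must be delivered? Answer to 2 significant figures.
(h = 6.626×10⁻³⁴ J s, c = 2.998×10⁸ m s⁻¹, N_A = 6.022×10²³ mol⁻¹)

110 J

Product: 0.178 mmol = 1.78×10⁻⁴ mol.
Photons that must be absorbed: 1.78×10⁻⁴ / 0.804 = 2.214×10⁻⁴ mol.
Fraction absorbed: 1 − 10^(−0.508) = 0.6895.
Incident photons needed: 2.214×10⁻⁴ / 0.6895 = 3.211×10⁻⁴ mol.
Photon energy: hc/λ = 5.758×10⁻¹⁹ J; per mole, 3.467×10⁵ J mol⁻¹.
Energy required: 3.211×10⁻⁴ × 3.467×10⁵ = 110 J.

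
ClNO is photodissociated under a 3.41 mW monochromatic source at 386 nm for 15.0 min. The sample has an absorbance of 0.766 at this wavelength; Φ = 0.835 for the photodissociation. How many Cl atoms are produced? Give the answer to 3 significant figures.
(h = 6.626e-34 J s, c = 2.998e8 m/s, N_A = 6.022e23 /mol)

4.13e18 atoms

Photon energy at 386 nm: hc/λ = (6.626e-34)(2.998e8)/(386e-9) = 5.146e-19 J.
Energy delivered: (3.41 mW)(900 s) = 3.069 J.
Photons incident: 3.069 / 5.146e-19 = 5.964e18, i.e. 5.964e18/6.022e23 = 9.904e-6 mol.
Fraction absorbed: 1 − 10^(−0.766) = 0.8286.
Photons absorbed: 0.8286 × 9.904e-6 = 8.206e-6 mol.
Product: Φ × n_abs = 0.835 × 8.206e-6 = 6.852e-6 mol.
As a count: 6.852e-6 × 6.022e23 = 4.13e18.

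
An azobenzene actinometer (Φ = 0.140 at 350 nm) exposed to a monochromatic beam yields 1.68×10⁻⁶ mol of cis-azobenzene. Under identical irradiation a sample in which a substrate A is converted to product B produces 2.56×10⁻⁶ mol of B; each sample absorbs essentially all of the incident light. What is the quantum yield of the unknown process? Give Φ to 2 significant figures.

Photons absorbed by the actinometer: 1.68×10⁻⁶ / 0.140 = 1.200×10⁻⁵ mol.
Φ(unknown) = 2.56×10⁻⁶ / 1.200×10⁻⁵ = 0.21.

Φ = 0.21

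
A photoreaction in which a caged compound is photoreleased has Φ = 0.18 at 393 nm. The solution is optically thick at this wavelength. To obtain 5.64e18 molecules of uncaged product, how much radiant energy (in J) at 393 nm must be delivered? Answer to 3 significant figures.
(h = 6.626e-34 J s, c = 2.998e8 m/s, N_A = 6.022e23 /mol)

Product: 5.64e18 / 6.022e23 = 9.366e-6 mol.
Photons that must be absorbed: 9.366e-6 / 0.18 = 5.203e-5 mol.
Photon energy: hc/λ = 5.055e-19 J; per mole, 3.044e5 J mol⁻¹.
Energy required: 5.203e-5 × 3.044e5 = 15.8 J.

15.8 J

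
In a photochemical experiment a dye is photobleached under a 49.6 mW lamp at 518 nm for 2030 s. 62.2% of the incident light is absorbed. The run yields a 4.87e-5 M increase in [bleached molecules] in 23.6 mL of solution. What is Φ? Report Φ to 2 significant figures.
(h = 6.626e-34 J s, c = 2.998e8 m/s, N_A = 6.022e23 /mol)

Φ = 0.0042

Product: (4.87e-5 M)(0.0236 L) = 1.149e-6 mol.
Photon energy at 518 nm: hc/λ = (6.626e-34)(2.998e8)/(518e-9) = 3.835e-19 J.
Energy delivered: (49.6 mW)(2030 s) = 100.7 J.
Photons incident: 100.7 / 3.835e-19 = 2.626e20, i.e. 2.626e20/6.022e23 = 4.361e-4 mol.
Photons absorbed: 0.622 × 4.361e-4 = 2.713e-4 mol.
Φ = 1.149e-6 mol / 2.713e-4 mol photons = 0.0042.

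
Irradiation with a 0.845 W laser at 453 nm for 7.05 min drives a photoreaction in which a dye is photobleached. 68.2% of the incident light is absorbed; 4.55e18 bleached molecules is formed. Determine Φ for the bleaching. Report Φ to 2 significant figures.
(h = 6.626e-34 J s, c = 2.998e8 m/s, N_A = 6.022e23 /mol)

Product: 4.55e18 / 6.022e23 = 7.556e-6 mol.
Photon energy at 453 nm: hc/λ = (6.626e-34)(2.998e8)/(453e-9) = 4.385e-19 J.
Energy delivered: (0.845 W)(423 s) = 357.4 J.
Photons incident: 357.4 / 4.385e-19 = 8.151e20, i.e. 8.151e20/6.022e23 = 0.001354 mol.
Photons absorbed: 0.682 × 0.001354 = 9.234e-4 mol.
Φ = 7.556e-6 mol / 9.234e-4 mol photons = 0.0082.

Φ = 0.0082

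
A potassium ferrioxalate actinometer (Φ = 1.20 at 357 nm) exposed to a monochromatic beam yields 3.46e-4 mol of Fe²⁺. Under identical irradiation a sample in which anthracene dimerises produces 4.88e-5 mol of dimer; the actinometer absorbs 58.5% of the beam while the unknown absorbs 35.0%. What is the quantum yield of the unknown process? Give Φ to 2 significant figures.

Φ = 0.28

Photons absorbed by the actinometer: 3.46e-4 / 1.20 = 2.883e-4 mol.
Incident flux: 2.883e-4 / 0.585 = 4.928e-4 einstein.
Absorbed by unknown: 0.350 × 4.928e-4 = 1.725e-4 mol.
Φ(unknown) = 4.88e-5 / 1.725e-4 = 0.28.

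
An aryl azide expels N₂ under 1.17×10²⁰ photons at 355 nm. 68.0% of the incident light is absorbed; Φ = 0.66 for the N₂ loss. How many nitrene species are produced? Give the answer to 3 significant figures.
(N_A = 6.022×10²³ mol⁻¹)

Moles of photons: 1.17×10²⁰ / 6.022×10²³ = 1.943×10⁻⁴ mol.
Photons absorbed: 0.680 × 1.943×10⁻⁴ = 1.321×10⁻⁴ mol.
Product: Φ × n_abs = 0.66 × 1.321×10⁻⁴ = 8.719×10⁻⁵ mol.
As a count: 8.719×10⁻⁵ × 6.022×10²³ = 5.25×10¹⁹.

5.25×10¹⁹ species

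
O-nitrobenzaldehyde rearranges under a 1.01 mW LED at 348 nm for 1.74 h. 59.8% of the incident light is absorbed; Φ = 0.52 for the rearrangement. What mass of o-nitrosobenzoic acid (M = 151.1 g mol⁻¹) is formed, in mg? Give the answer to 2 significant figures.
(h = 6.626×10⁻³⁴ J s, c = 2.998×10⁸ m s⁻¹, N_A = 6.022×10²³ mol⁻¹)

Photon energy at 348 nm: hc/λ = (6.626×10⁻³⁴)(2.998×10⁸)/(348×10⁻⁹) = 5.708×10⁻¹⁹ J.
Energy delivered: (1.01 mW)(6264 s) = 6.327 J.
Photons incident: 6.327 / 5.708×10⁻¹⁹ = 1.108×10¹⁹, i.e. 1.108×10¹⁹/6.022×10²³ = 1.840×10⁻⁵ mol.
Photons absorbed: 0.598 × 1.840×10⁻⁵ = 1.100×10⁻⁵ mol.
Product: Φ × n_abs = 0.52 × 1.100×10⁻⁵ = 5.720×10⁻⁶ mol.
Mass: 5.720×10⁻⁶ × 151.1 = 8.643×10⁻⁴ g = 0.86 mg.

0.86 mg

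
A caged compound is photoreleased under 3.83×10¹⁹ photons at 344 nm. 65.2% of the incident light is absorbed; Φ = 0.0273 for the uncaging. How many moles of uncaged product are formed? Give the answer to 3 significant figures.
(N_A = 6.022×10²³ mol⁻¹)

Moles of photons: 3.83×10¹⁹ / 6.022×10²³ = 6.360×10⁻⁵ mol.
Photons absorbed: 0.652 × 6.360×10⁻⁵ = 4.147×10⁻⁵ mol.
Product: Φ × n_abs = 0.0273 × 4.147×10⁻⁵ = 1.132×10⁻⁶ mol.

1.13×10⁻⁶ mol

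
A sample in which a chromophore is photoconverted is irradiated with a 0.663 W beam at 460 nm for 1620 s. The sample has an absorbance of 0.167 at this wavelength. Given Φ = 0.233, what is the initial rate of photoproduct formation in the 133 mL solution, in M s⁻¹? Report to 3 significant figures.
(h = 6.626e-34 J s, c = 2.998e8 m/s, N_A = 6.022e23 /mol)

Photon energy at 460 nm: hc/λ = (6.626e-34)(2.998e8)/(460e-9) = 4.318e-19 J.
Energy delivered: (0.663 W)(1620 s) = 1074 J.
Photons incident: 1074 / 4.318e-19 = 2.487e21, i.e. 2.487e21/6.022e23 = 0.004130 mol.
Fraction absorbed: 1 − 10^(−0.167) = 0.3192.
Photons absorbed: 0.3192 × 0.004130 = 0.001318 mol.
Product formed: 0.233 × 0.001318 = 3.071e-4 mol.
Rate: 3.071e-4 mol / (1620 s × 0.133 L) = 1.43e-6 M s⁻¹.

1.43e-6 M s⁻¹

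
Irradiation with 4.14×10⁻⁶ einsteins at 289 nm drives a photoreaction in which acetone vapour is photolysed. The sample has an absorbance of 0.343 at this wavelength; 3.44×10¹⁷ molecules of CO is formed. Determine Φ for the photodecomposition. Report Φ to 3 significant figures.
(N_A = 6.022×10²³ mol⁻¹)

Φ = 0.253

Product: 3.44×10¹⁷ / 6.022×10²³ = 5.712×10⁻⁷ mol.
Fraction absorbed: 1 − 10^(−0.343) = 0.5461.
Photons absorbed: 0.5461 × 4.14×10⁻⁶ = 2.261×10⁻⁶ mol.
Φ = 5.712×10⁻⁷ mol / 2.261×10⁻⁶ mol photons = 0.253.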